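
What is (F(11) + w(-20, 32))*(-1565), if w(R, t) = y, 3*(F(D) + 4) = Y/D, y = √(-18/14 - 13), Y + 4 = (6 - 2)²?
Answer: 62600/11 - 15650*I*√7/7 ≈ 5690.9 - 5915.1*I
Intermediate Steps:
Y = 12 (Y = -4 + (6 - 2)² = -4 + 4² = -4 + 16 = 12)
y = 10*I*√7/7 (y = √(-18*1/14 - 13) = √(-9/7 - 13) = √(-100/7) = 10*I*√7/7 ≈ 3.7796*I)
F(D) = -4 + 4/D (F(D) = -4 + (12/D)/3 = -4 + 4/D)
w(R, t) = 10*I*√7/7
(F(11) + w(-20, 32))*(-1565) = ((-4 + 4/11) + 10*I*√7/7)*(-1565) = (-40/11 + 10*I*√7/7)*(-1565) = 62600/11 - 15650*I*√7/7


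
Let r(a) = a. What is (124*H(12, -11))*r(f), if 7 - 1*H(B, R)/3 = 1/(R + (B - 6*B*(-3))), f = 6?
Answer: 109296/7 ≈ 15614.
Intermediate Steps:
H(B, R) = 21 - 3/(R + 19*B) (H(B, R) = 21 - 3/(R + (B - 6*B*(-3))) = 21 - 3/(R + (B - (-18)*B)) = 21 - 3/(R + (B + 18*B)) = 21 - 3/(R + 19*B))
(124*H(12, -11))*r(f) = (124*(3*(-1 + 7*(-11) + 133*12)/(-11 + 19*12)))*6 = (124*(3*(-1 - 77 + 1596)/(-11 + 228)))*6 = (124*(3*1518/217))*6 = (124*(3*(1/217)*1518))*6 = (124*(4554/217))*6 = (18216/7)*6 = 109296/7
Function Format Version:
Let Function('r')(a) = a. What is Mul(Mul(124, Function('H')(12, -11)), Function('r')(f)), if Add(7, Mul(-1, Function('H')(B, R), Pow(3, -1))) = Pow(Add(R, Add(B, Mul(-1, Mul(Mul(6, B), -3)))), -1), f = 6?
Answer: Rational(109296, 7) ≈ 15614.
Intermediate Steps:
Function('H')(B, R) = Add(21, Mul(-3, Pow(Add(R, Mul(19, B)), -1))) (Function('H')(B, R) = Add(21, Mul(-3, Pow(Add(R, Add(B, Mul(-1, Mul(Mul(6, B), -3)))), -1))) = Add(21, Mul(-3, Pow(Add(R, Add(B, Mul(-1, Mul(-18, B)))), -1))) = Add(21, Mul(-3, Pow(Add(R, Add(B, Mul(18, B))), -1))) = Add(21, Mul(-3, Pow(Add(R, Mul(19, B)), -1))))
Mul(Mul(124, Function('H')(12, -11)), Function('r')(f)) = Mul(Mul(124, Mul(3, Pow(Add(-11, Mul(19, 12)), -1), Add(-1, Mul(7, -11), Mul(133, 12)))), 6) = Mul(Mul(124, Mul(3, Pow(Add(-11, 228), -1), Add(-1, -77, 1596))), 6) = Mul(Mul(124, Mul(3, Pow(217, -1), 1518)), 6) = Mul(Mul(124, Mul(3, Rational(1, 217), 1518)), 6) = Mul(Mul(124, Rational(4554, 217)), 6) = Mul(Rational(18216, 7), 6) = Rational(109296, 7)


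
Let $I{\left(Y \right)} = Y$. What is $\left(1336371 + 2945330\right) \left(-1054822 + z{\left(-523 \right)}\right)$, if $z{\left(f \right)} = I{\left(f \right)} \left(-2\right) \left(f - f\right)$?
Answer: $-4516432412222$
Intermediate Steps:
$z{\left(f \right)} = 0$ ($z{\left(f \right)} = f \left(-2\right) \left(f - f\right) = - 2 f 0 = 0$)
$\left(1336371 + 2945330\right) \left(-1054822 + z{\left(-523 \right)}\right) = \left(1336371 + 2945330\right) \left(-1054822 + 0\right) = 4281701 \left(-1054822\right) = -4516432412222$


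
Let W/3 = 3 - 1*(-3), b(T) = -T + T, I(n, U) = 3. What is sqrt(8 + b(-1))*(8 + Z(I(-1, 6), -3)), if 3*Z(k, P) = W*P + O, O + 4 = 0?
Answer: -68*sqrt(2)/3 ≈ -32.055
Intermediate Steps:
O = -4 (O = -4 + 0 = -4)
b(T) = 0
W = 18 (W = 3*(3 - 1*(-3)) = 3*(3 + 3) = 3*6 = 18)
Z(k, P) = -4/3 + 6*P (Z(k, P) = (18*P - 4)/3 = (-4 + 18*P)/3 = -4/3 + 6*P)
sqrt(8 + b(-1))*(8 + Z(I(-1, 6), -3)) = sqrt(8 + 0)*(8 + (-4/3 + 6*(-3))) = sqrt(8)*(8 + (-4/3 - 18)) = (2*sqrt(2))*(8 - 58/3) = (2*sqrt(2))*(-34/3) = -68*sqrt(2)/3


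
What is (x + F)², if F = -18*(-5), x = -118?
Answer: 784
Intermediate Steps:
F = 90
(x + F)² = (-118 + 90)² = (-28)² = 784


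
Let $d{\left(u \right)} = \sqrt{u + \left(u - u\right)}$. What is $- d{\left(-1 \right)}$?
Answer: $- i \approx - 1.0 i$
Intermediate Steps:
$d{\left(u \right)} = \sqrt{u}$ ($d{\left(u \right)} = \sqrt{u + 0} = \sqrt{u}$)
$- d{\left(-1 \right)} = - \sqrt{-1} = - i$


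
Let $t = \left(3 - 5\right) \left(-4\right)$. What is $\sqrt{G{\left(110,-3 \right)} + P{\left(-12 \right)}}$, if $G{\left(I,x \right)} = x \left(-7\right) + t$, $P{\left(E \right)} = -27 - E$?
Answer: $\sqrt{14} \approx 3.7417$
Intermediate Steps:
$t = 8$ ($t = \left(-2\right) \left(-4\right) = 8$)
$G{\left(I,x \right)} = 8 - 7 x$ ($G{\left(I,x \right)} = x \left(-7\right) + 8 = - 7 x + 8 = 8 - 7 x$)
$\sqrt{G{\left(110,-3 \right)} + P{\left(-12 \right)}} = \sqrt{\left(8 - -21\right) - 15} = \sqrt{\left(8 + 21\right) + \left(-27 + 12\right)} = \sqrt{29 - 15} = \sqrt{14}$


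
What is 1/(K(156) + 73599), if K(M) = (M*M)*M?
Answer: 1/3870015 ≈ 2.5840e-7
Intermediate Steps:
K(M) = M³ (K(M) = M²*M = M³)
1/(K(156) + 73599) = 1/(156³ + 73599) = 1/(3796416 + 73599) = 1/3870015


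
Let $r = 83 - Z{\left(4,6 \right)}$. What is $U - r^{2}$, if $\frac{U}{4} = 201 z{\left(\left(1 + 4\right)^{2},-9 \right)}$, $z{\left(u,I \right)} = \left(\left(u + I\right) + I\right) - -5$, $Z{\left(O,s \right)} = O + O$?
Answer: $4023$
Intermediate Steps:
$Z{\left(O,s \right)} = 2 O$
$z{\left(u,I \right)} = 5 + u + 2 I$ ($z{\left(u,I \right)} = \left(\left(I + u\right) + I\right) + 5 = \left(u + 2 I\right) + 5 = 5 + u + 2 I$)
$r = 75$ ($r = 83 - 2 \cdot 4 = 83 - 8 = 75$)
$U = 9648$ ($U = 4 \cdot 201 \left(5 + \left(1 + 4\right)^{2} + 2 \left(-9\right)\right) = 4 \cdot 201 \left(5 + 5^{2} - 18\right) = 4 \cdot 201 \left(5 + 25 - 18\right) = 4 \cdot 201 \cdot 12 = 4 \cdot 2412 = 9648$)
$U - r^{2} = 9648 - 75^{2} = 9648 - 5625 = 4023$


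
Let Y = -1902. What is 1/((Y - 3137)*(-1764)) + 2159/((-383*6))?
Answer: -3198484711/3404408868 ≈ -0.93951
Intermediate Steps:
1/((Y - 3137)*(-1764)) + 2159/((-383*6)) = 1/(-1902 - 3137*(-1764)) + 2159/((-383*6)) = -1/1764/(-5039) + 2159/(-2298) = -1/5039*(-1/1764) + 2159*(-1/2298) = 1/8888796 - 2159/2298 = -3198484711/3404408868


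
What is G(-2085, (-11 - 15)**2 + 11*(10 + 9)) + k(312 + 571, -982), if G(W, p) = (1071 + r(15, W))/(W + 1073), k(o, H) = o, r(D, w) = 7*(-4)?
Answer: 892553/1012 ≈ 881.97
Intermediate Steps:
r(D, w) = -28
G(W, p) = 1043/(1073 + W) (G(W, p) = (1071 - 28)/(W + 1073) = 1043/(1073 + W))
G(-2085, (-11 - 15)**2 + 11*(10 + 9)) + k(312 + 571, -982) = 1043/(1073 - 2085) + (312 + 571) = 1043/(-1012) + 883 = 1043*(-1/1012) + 883 = -1043/1012 + 883 = 892553/1012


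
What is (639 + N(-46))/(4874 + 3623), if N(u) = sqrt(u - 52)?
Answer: 639/8497 + 7*I*sqrt(2)/8497 ≈ 0.075203 + 0.0011651*I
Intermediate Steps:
N(u) = sqrt(-52 + u)
(639 + N(-46))/(4874 + 3623) = (639 + sqrt(-52 - 46))/(4874 + 3623) = (639 + sqrt(-98))/8497 = (639 + 7*I*sqrt(2))*(1/8497) = 639/8497 + 7*I*sqrt(2)/8497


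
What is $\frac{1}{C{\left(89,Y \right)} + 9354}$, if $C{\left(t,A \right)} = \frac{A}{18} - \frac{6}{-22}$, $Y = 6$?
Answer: $\frac{33}{308702} \approx 0.0001069$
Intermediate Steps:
$C{\left(t,A \right)} = \frac{3}{11} + \frac{A}{18}$ ($C{\left(t,A \right)} = A \frac{1}{18} - - \frac{3}{11} = \frac{A}{18} + \frac{3}{11} = \frac{3}{11} + \frac{A}{18}$)
$\frac{1}{C{\left(89,Y \right)} + 9354} = \frac{1}{\left(\frac{3}{11} + \frac{1}{18} \cdot 6\right) + 9354} = \frac{1}{\left(\frac{3}{11} + \frac{1}{3}\right) + 9354} = \frac{1}{\frac{20}{33} + 9354} = \frac{1}{\frac{308702}{33}} = \frac{33}{308702}$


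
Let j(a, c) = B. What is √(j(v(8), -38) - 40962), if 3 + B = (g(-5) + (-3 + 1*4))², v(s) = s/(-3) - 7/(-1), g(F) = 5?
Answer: I*√40929 ≈ 202.31*I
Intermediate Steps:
v(s) = 7 - s/3 (v(s) = s*(-⅓) - 7*(-1) = -s/3 + 7 = 7 - s/3)
B = 33 (B = -3 + (5 + (-3 + 1*4))² = -3 + (5 + (-3 + 4))² = -3 + (5 + 1)² = -3 + 6² = -3 + 36 = 33)
j(a, c) = 33
√(j(v(8), -38) - 40962) = √(33 - 40962) = √(-40929) = I*√40929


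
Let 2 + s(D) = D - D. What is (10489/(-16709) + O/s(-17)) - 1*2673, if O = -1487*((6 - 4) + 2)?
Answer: 5018920/16709 ≈ 300.37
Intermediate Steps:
O = -5948 (O = -1487*(2 + 2) = -1487*4 = -5948)
s(D) = -2 (s(D) = -2 + (D - D) = -2 + 0 = -2)
(10489/(-16709) + O/s(-17)) - 1*2673 = (10489/(-16709) - 5948/(-2)) - 1*2673 = (10489*(-1/16709) - 5948*(-½)) - 2673 = (-10489/16709 + 2974) - 2673 = 49682077/16709 - 2673 = 5018920/16709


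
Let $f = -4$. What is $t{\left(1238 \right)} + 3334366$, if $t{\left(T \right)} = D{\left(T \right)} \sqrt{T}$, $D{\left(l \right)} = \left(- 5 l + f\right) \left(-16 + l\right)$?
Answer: $3334366 - 7569068 \sqrt{1238} \approx -2.6298 \cdot 10^{8}$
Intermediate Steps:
$D{\left(l \right)} = \left(-16 + l\right) \left(-4 - 5 l\right)$ ($D{\left(l \right)} = \left(- 5 l - 4\right) \left(-16 + l\right) = \left(-4 - 5 l\right) \left(-16 + l\right) = \left(-16 + l\right) \left(-4 - 5 l\right)$)
$t{\left(T \right)} = \sqrt{T} \left(64 - 5 T^{2} + 76 T\right)$ ($t{\left(T \right)} = \left(64 - 5 T^{2} + 76 T\right) \sqrt{T} = \sqrt{T} \left(64 - 5 T^{2} + 76 T\right)$)
$t{\left(1238 \right)} + 3334366 = \sqrt{1238} \left(64 - 5 \cdot 1238^{2} + 76 \cdot 1238\right) + 3334366 = \sqrt{1238} \left(64 - 7663220 + 94088\right) + 3334366 = \sqrt{1238} \left(-7569068\right) + 3334366 = - 7569068 \sqrt{1238} + 3334366 = 3334366 - 7569068 \sqrt{1238}$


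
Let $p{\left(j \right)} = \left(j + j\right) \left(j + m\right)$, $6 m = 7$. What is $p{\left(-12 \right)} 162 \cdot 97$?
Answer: $4085640$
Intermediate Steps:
$m = \frac{7}{6}$ ($m = \frac{1}{6} \cdot 7 = \frac{7}{6} \approx 1.1667$)
$p{\left(j \right)} = 2 j \left(\frac{7}{6} + j\right)$ ($p{\left(j \right)} = \left(j + j\right) \left(j + \frac{7}{6}\right) = 2 j \left(\frac{7}{6} + j\right)$)
$p{\left(-12 \right)} 162 \cdot 97 = \frac{1}{3} \left(-12\right) \left(7 + 6 \left(-12\right)\right) 162 \cdot 97 = \frac{1}{3} \left(-12\right) \left(7 - 72\right) 162 \cdot 97 = \frac{1}{3} \left(-12\right) \left(-65\right) 162 \cdot 97 = 260 \cdot 162 \cdot 97 = 42120 \cdot 97 = 4085640$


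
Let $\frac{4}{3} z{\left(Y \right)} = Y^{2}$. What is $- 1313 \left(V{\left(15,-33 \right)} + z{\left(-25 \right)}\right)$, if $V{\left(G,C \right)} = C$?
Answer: $- \frac{2288559}{4} \approx -5.7214 \cdot 10^{5}$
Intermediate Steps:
$z{\left(Y \right)} = \frac{3 Y^{2}}{4}$
$- 1313 \left(V{\left(15,-33 \right)} + z{\left(-25 \right)}\right) = - 1313 \left(-33 + \frac{3 \left(-25\right)^{2}}{4}\right) = - 1313 \left(-33 + \frac{3}{4} \cdot 625\right) = - 1313 \left(-33 + \frac{1875}{4}\right) = \left(-1313\right) \frac{1743}{4} = - \frac{2288559}{4}$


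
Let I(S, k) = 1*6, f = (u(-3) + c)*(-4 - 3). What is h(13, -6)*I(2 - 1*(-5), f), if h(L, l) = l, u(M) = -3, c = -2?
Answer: -36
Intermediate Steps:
f = 35 (f = (-3 - 2)*(-4 - 3) = -5*(-7) = 35)
I(S, k) = 6
h(13, -6)*I(2 - 1*(-5), f) = -6*6 = -36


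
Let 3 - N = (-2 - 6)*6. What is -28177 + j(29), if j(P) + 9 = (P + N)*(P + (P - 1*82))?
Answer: -30106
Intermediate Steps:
N = 51 (N = 3 - (-2 - 6)*6 = 3 - (-8)*6 = 3 - 1*(-48) = 3 + 48 = 51)
j(P) = -9 + (-82 + 2*P)*(51 + P) (j(P) = -9 + (P + 51)*(P + (P - 1*82)) = -9 + (51 + P)*(P + (P - 82)) = -9 + (51 + P)*(P + (-82 + P)) = -9 + (51 + P)*(-82 + 2*P) = -9 + (-82 + 2*P)*(51 + P))
-28177 + j(29) = -28177 + (-4191 + 2*29² + 20*29) = -28177 + (-4191 + 2*841 + 580) = -28177 + (-4191 + 1682 + 580) = -28177 - 1929 = -30106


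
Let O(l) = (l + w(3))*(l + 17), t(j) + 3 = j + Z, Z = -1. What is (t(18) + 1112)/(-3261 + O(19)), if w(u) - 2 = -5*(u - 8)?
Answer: -1126/1605 ≈ -0.70156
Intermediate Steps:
w(u) = 42 - 5*u (w(u) = 2 - 5*(u - 8) = 2 - 5*(-8 + u) = 2 + (40 - 5*u) = 42 - 5*u)
t(j) = -4 + j (t(j) = -3 + (j - 1) = -3 + (-1 + j) = -4 + j)
O(l) = (17 + l)*(27 + l) (O(l) = (l + (42 - 5*3))*(l + 17) = (l + (42 - 15))*(17 + l) = (l + 27)*(17 + l) = (27 + l)*(17 + l) = (17 + l)*(27 + l))
(t(18) + 1112)/(-3261 + O(19)) = ((-4 + 18) + 1112)/(-3261 + (459 + 19**2 + 44*19)) = (14 + 1112)/(-3261 + (459 + 361 + 836)) = 1126/(-3261 + 1656) = 1126/(-1605) = 1126*(-1/1605) = -1126/1605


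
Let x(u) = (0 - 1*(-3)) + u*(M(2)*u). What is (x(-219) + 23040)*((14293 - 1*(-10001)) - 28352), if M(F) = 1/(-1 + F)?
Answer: -288134232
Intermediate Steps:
x(u) = 3 + u² (x(u) = (0 - 1*(-3)) + u*(u/(-1 + 2)) = (0 + 3) + u*(u/1) = 3 + u*(1*u) = 3 + u*u = 3 + u²)
(x(-219) + 23040)*((14293 - 1*(-10001)) - 28352) = ((3 + (-219)²) + 23040)*((14293 - 1*(-10001)) - 28352) = ((3 + 47961) + 23040)*((14293 + 10001) - 28352) = (47964 + 23040)*(24294 - 28352) = 71004*(-4058) = -288134232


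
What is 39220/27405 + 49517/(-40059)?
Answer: 4757791/24395931 ≈ 0.19502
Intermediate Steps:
39220/27405 + 49517/(-40059) = 39220*(1/27405) + 49517*(-1/40059) = 7844/5481 - 49517/40059 = 4757791/24395931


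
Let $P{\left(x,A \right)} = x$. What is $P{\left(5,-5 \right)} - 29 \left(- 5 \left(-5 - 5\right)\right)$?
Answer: $-1445$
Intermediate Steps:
$P{\left(5,-5 \right)} - 29 \left(- 5 \left(-5 - 5\right)\right) = 5 - 29 \left(- 5 \left(-5 - 5\right)\right) = 5 - 29 \left(\left(-5\right) \left(-10\right)\right) = 5 - 1450 = -1445$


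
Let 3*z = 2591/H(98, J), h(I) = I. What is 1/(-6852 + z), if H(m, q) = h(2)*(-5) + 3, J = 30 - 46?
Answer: -21/146483 ≈ -0.00014336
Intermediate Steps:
J = -16
H(m, q) = -7 (H(m, q) = 2*(-5) + 3 = -10 + 3 = -7)
z = -2591/21 (z = (2591/(-7))/3 = (2591*(-1/7))/3 = (1/3)*(-2591/7) = -2591/21 ≈ -123.38)
1/(-6852 + z) = 1/(-6852 - 2591/21) = 1/(-146483/21) = -21/146483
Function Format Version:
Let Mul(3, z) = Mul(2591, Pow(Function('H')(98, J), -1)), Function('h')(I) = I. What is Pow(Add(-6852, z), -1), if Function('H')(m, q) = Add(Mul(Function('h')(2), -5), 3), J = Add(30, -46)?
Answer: Rational(-21, 146483) ≈ -0.00014336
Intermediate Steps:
J = -16
Function('H')(m, q) = -7 (Function('H')(m, q) = Add(Mul(2, -5), 3) = Add(-10, 3) = -7)
z = Rational(-2591, 21) (z = Mul(Rational(1, 3), Mul(2591, Pow(-7, -1))) = Mul(Rational(1, 3), Mul(2591, Rational(-1, 7))) = Mul(Rational(1, 3), Rational(-2591, 7)) = Rational(-2591, 21) ≈ -123.38)
Pow(Add(-6852, z), -1) = Pow(Add(-6852, Rational(-2591, 21)), -1) = Pow(Rational(-146483, 21), -1) = Rational(-21, 146483)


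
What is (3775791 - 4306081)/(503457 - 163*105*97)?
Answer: 265145/578349 ≈ 0.45845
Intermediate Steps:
(3775791 - 4306081)/(503457 - 163*105*97) = -530290/(503457 - 17115*97) = -530290/(503457 - 1660155) = -530290/(-1156698) = -530290*(-1/1156698) = 265145/578349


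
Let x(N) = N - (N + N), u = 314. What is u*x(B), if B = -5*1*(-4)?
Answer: -6280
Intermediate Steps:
B = 20 (B = -5*(-4) = 20)
x(N) = -N (x(N) = N - 2*N = -N)
u*x(B) = 314*(-1*20) = 314*(-20) = -6280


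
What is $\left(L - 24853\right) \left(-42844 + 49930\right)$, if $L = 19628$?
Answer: $-37024350$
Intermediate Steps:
$\left(L - 24853\right) \left(-42844 + 49930\right) = \left(19628 - 24853\right) \left(-42844 + 49930\right) = \left(-5225\right) 7086 = -37024350$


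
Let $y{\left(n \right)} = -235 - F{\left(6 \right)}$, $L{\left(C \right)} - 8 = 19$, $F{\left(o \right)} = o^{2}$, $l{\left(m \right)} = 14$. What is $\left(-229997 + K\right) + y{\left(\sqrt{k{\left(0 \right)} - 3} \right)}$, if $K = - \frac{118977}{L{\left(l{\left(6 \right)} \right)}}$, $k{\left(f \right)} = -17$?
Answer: $- \frac{2112071}{9} \approx -2.3467 \cdot 10^{5}$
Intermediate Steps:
$L{\left(C \right)} = 27$ ($L{\left(C \right)} = 8 + 19 = 27$)
$y{\left(n \right)} = -271$ ($y{\left(n \right)} = -235 - 6^{2} = -235 - 36 = -271$)
$K = - \frac{39659}{9}$ ($K = - \frac{118977}{27} = \left(-118977\right) \frac{1}{27} = - \frac{39659}{9} \approx -4406.6$)
$\left(-229997 + K\right) + y{\left(\sqrt{k{\left(0 \right)} - 3} \right)} = \left(-229997 - \frac{39659}{9}\right) - 271 = - \frac{2109632}{9} - 271 = - \frac{2112071}{9}$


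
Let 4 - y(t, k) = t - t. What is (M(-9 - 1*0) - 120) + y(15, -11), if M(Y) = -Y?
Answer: -107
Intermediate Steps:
y(t, k) = 4 (y(t, k) = 4 - (t - t) = 4 - 1*0 = 4 + 0 = 4)
(M(-9 - 1*0) - 120) + y(15, -11) = (-(-9 - 1*0) - 120) + 4 = (-(-9 + 0) - 120) + 4 = (-1*(-9) - 120) + 4 = (9 - 120) + 4 = -111 + 4 = -107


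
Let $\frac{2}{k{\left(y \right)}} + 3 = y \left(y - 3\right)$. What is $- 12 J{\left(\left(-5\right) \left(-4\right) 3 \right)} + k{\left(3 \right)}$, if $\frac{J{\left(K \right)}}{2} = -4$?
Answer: $\frac{286}{3} \approx 95.333$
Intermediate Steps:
$J{\left(K \right)} = -8$ ($J{\left(K \right)} = 2 \left(-4\right) = -8$)
$k{\left(y \right)} = \frac{2}{-3 + y \left(-3 + y\right)}$ ($k{\left(y \right)} = \frac{2}{-3 + y \left(y - 3\right)} = \frac{2}{-3 + y \left(-3 + y\right)}$)
$- 12 J{\left(\left(-5\right) \left(-4\right) 3 \right)} + k{\left(3 \right)} = \left(-12\right) \left(-8\right) + \frac{2}{-3 + 3^{2} - 9} = 96 + \frac{2}{-3 + 9 - 9} = 96 + \frac{2}{-3} = 96 + 2 \left(- \frac{1}{3}\right) = 96 - \frac{2}{3} = \frac{286}{3}$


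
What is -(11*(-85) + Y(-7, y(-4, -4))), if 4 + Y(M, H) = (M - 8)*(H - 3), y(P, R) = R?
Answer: 834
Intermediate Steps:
Y(M, H) = -4 + (-8 + M)*(-3 + H) (Y(M, H) = -4 + (M - 8)*(H - 3) = -4 + (-8 + M)*(-3 + H))
-(11*(-85) + Y(-7, y(-4, -4))) = -(11*(-85) + (20 - 8*(-4) - 3*(-7) - 4*(-7))) = -(-935 + (20 + 32 + 21 + 28)) = -(-935 + 101) = -1*(-834) = 834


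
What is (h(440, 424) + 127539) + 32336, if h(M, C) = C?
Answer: 160299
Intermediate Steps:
(h(440, 424) + 127539) + 32336 = (424 + 127539) + 32336 = 127963 + 32336 = 160299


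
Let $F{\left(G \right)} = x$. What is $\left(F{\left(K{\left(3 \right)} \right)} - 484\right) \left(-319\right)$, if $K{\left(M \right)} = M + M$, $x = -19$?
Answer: $160457$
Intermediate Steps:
$K{\left(M \right)} = 2 M$
$F{\left(G \right)} = -19$
$\left(F{\left(K{\left(3 \right)} \right)} - 484\right) \left(-319\right) = \left(-19 - 484\right) \left(-319\right) = \left(-503\right) \left(-319\right) = 160457$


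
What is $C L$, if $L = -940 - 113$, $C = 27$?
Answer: $-28431$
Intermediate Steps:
$L = -1053$ ($L = -940 - 113 = -1053$)
$C L = 27 \left(-1053\right) = -28431$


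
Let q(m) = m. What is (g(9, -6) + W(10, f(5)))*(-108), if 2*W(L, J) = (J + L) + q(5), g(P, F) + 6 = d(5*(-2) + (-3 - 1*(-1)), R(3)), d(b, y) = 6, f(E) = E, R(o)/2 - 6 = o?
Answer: -1080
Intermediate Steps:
R(o) = 12 + 2*o
g(P, F) = 0 (g(P, F) = -6 + 6 = 0)
W(L, J) = 5/2 + J/2 + L/2 (W(L, J) = ((J + L) + 5)/2 = (5 + J + L)/2 = 5/2 + J/2 + L/2)
(g(9, -6) + W(10, f(5)))*(-108) = (0 + (5/2 + (½)*5 + (½)*10))*(-108) = (0 + (5/2 + 5/2 + 5))*(-108) = (0 + 10)*(-108) = 10*(-108) = -1080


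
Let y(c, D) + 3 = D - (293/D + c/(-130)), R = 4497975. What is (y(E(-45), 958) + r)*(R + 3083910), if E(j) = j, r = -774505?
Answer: -36521181174130350/6227 ≈ -5.8650e+12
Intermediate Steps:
y(c, D) = -3 + D - 293/D + c/130 (y(c, D) = -3 + (D - (293/D + c/(-130))) = -3 + (D - (293/D + c*(-1/130))) = -3 + (D - (293/D - c/130)) = -3 + (D + (-293/D + c/130)) = -3 + (D - 293/D + c/130) = -3 + D - 293/D + c/130)
(y(E(-45), 958) + r)*(R + 3083910) = ((-3 + 958 - 293/958 + (1/130)*(-45)) - 774505)*(4497975 + 3083910) = ((-3 + 958 - 293*1/958 - 9/26) - 774505)*7581885 = ((-3 + 958 - 293/958 - 9/26) - 774505)*7581885 = (5942725/6227 - 774505)*7581885 = -4816899910/6227*7581885 = -36521181174130350/6227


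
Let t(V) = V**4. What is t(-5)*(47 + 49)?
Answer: 60000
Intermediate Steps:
t(-5)*(47 + 49) = (-5)**4*(47 + 49) = 625*96 = 60000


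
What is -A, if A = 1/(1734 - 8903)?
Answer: 1/7169 ≈ 0.00013949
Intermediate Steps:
A = -1/7169 (A = 1/(-7169) = -1/7169 ≈ -0.00013949)
-A = -1*(-1/7169) = 1/7169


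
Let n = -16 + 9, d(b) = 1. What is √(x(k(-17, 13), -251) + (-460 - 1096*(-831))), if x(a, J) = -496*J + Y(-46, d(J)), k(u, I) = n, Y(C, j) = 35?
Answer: 3*√114983 ≈ 1017.3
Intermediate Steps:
n = -7
k(u, I) = -7
x(a, J) = 35 - 496*J (x(a, J) = -496*J + 35 = 35 - 496*J)
√(x(k(-17, 13), -251) + (-460 - 1096*(-831))) = √((35 - 496*(-251)) + (-460 - 1096*(-831))) = √((35 + 124496) + (-460 + 910776)) = √(124531 + 910316) = √1034847 = 3*√114983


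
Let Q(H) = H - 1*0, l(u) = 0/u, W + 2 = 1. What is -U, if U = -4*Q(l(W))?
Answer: 0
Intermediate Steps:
W = -1 (W = -2 + 1 = -1)
l(u) = 0
Q(H) = H (Q(H) = H + 0 = H)
U = 0 (U = -4*0 = 0)
-U = -1*0 = 0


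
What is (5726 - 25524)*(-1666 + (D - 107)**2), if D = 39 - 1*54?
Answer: -261689964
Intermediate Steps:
D = -15 (D = 39 - 54 = -15)
(5726 - 25524)*(-1666 + (D - 107)**2) = (5726 - 25524)*(-1666 + (-15 - 107)**2) = -19798*(-1666 + (-122)**2) = -19798*(-1666 + 14884) = -19798*13218 = -261689964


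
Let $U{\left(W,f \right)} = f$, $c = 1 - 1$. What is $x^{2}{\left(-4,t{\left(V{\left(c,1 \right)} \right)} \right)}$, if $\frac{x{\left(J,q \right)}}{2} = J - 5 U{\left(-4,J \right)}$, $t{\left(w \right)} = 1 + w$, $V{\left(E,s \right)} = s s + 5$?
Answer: $1024$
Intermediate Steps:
$c = 0$ ($c = 1 - 1 = 0$)
$V{\left(E,s \right)} = 5 + s^{2}$ ($V{\left(E,s \right)} = s^{2} + 5 = 5 + s^{2}$)
$x{\left(J,q \right)} = - 8 J$ ($x{\left(J,q \right)} = 2 \left(J - 5 J\right) = 2 \left(- 4 J\right) = - 8 J$)
$x^{2}{\left(-4,t{\left(V{\left(c,1 \right)} \right)} \right)} = \left(\left(-8\right) \left(-4\right)\right)^{2} = 32^{2} = 1024$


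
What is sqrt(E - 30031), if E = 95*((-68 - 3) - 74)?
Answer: 7*I*sqrt(894) ≈ 209.3*I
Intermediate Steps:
E = -13775 (E = 95*(-71 - 74) = 95*(-145) = -13775)
sqrt(E - 30031) = sqrt(-13775 - 30031) = sqrt(-43806) = 7*I*sqrt(894)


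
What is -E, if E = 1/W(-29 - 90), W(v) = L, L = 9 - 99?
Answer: 1/90 ≈ 0.011111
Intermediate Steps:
L = -90
W(v) = -90
E = -1/90 (E = 1/(-90) = -1/90 ≈ -0.011111)
-E = -1*(-1/90) = 1/90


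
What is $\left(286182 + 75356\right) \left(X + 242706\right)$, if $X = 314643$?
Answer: $201502842762$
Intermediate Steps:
$\left(286182 + 75356\right) \left(X + 242706\right) = \left(286182 + 75356\right) \left(314643 + 242706\right) = 361538 \cdot 557349 = 201502842762$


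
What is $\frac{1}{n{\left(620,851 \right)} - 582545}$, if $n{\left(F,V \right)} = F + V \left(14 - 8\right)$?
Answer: $- \frac{1}{576819} \approx -1.7336 \cdot 10^{-6}$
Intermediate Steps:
$n{\left(F,V \right)} = F + 6 V$ ($n{\left(F,V \right)} = F + V 6 = F + 6 V$)
$\frac{1}{n{\left(620,851 \right)} - 582545} = \frac{1}{\left(620 + 6 \cdot 851\right) - 582545} = \frac{1}{\left(620 + 5106\right) - 582545} = \frac{1}{5726 - 582545} = \frac{1}{-576819} = - \frac{1}{576819}$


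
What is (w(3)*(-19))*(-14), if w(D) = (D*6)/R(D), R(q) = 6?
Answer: 798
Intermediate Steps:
w(D) = D (w(D) = (D*6)/6 = (6*D)*(⅙) = D)
(w(3)*(-19))*(-14) = (3*(-19))*(-14) = -57*(-14) = 798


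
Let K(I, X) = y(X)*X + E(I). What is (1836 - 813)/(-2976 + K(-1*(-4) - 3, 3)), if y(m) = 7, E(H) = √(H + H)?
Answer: -3022965/8732023 - 1023*√2/8732023 ≈ -0.34636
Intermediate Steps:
E(H) = √2*√H (E(H) = √(2*H) = √2*√H)
K(I, X) = 7*X + √2*√I
(1836 - 813)/(-2976 + K(-1*(-4) - 3, 3)) = (1836 - 813)/(-2976 + (7*3 + √2*√(-1*(-4) - 3))) = 1023/(-2976 + (21 + √2*√(4 - 3))) = 1023/(-2976 + (21 + √2*√1)) = 1023/(-2976 + (21 + √2*1)) = 1023/(-2976 + (21 + √2)) = 1023/(-2955 + √2)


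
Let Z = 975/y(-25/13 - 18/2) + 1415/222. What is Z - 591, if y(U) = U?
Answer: -5310901/7881 ≈ -673.89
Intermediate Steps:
Z = -653230/7881 (Z = 975/(-25/13 - 18/2) + 1415/222 = 975/(-25*1/13 - 18*1/2) + 1415*(1/222) = 975/(-25/13 - 9) + 1415/222 = 975/(-142/13) + 1415/222 = 975*(-13/142) + 1415/222 = -12675/142 + 1415/222 = -653230/7881 ≈ -82.887)
Z - 591 = -653230/7881 - 591 = -5310901/7881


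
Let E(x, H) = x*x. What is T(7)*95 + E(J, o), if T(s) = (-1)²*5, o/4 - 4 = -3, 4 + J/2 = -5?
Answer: 799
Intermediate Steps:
J = -18 (J = -8 + 2*(-5) = -8 - 10 = -18)
o = 4 (o = 16 + 4*(-3) = 16 - 12 = 4)
E(x, H) = x²
T(s) = 5 (T(s) = 1*5 = 5)
T(7)*95 + E(J, o) = 5*95 + (-18)² = 475 + 324 = 799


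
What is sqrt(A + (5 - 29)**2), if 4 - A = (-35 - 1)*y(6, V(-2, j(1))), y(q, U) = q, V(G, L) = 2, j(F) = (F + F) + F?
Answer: 2*sqrt(199) ≈ 28.213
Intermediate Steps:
j(F) = 3*F (j(F) = 2*F + F = 3*F)
A = 220 (A = 4 - (-35 - 1)*6 = 4 - (-36)*6 = 4 - 1*(-216) = 4 + 216 = 220)
sqrt(A + (5 - 29)**2) = sqrt(220 + (5 - 29)**2) = sqrt(220 + (-24)**2) = sqrt(220 + 576) = sqrt(796) = 2*sqrt(199)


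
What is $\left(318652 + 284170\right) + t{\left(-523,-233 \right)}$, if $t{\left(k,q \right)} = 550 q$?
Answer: $474672$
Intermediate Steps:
$\left(318652 + 284170\right) + t{\left(-523,-233 \right)} = \left(318652 + 284170\right) + 550 \left(-233\right) = 602822 - 128150 = 474672$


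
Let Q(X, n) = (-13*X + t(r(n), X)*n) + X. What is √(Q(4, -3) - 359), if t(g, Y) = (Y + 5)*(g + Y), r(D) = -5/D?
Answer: 4*I*√35 ≈ 23.664*I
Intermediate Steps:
t(g, Y) = (5 + Y)*(Y + g)
Q(X, n) = -12*X + n*(X² - 25/n + 5*X - 5*X/n) (Q(X, n) = (-13*X + (X² + 5*X + 5*(-5/n) + X*(-5/n))*n) + X = (-13*X + (X² + 5*X - 25/n - 5*X/n)*n) + X = (-13*X + (X² - 25/n + 5*X - 5*X/n)*n) + X = (-13*X + n*(X² - 25/n + 5*X - 5*X/n)) + X = -12*X + n*(X² - 25/n + 5*X - 5*X/n))
√(Q(4, -3) - 359) = √((-25 - 17*4 + 4*(-3)*(5 + 4)) - 359) = √((-25 - 68 + 4*(-3)*9) - 359) = √((-25 - 68 - 108) - 359) = √(-201 - 359) = √(-560) = 4*I*√35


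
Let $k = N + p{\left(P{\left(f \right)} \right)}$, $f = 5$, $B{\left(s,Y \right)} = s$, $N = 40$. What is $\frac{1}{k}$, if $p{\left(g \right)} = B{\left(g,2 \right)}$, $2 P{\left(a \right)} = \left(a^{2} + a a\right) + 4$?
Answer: $\frac{1}{67} \approx 0.014925$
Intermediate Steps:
$P{\left(a \right)} = 2 + a^{2}$ ($P{\left(a \right)} = \frac{\left(a^{2} + a a\right) + 4}{2} = \frac{\left(a^{2} + a^{2}\right) + 4}{2} = \frac{2 a^{2} + 4}{2} = \frac{4 + 2 a^{2}}{2} = 2 + a^{2}$)
$p{\left(g \right)} = g$
$k = 67$ ($k = 40 + \left(2 + 5^{2}\right) = 40 + \left(2 + 25\right) = 40 + 27 = 67$)
$\frac{1}{k} = \frac{1}{67}$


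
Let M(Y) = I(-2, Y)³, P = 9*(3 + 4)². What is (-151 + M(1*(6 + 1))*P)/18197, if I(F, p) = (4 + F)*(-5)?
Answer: -441151/18197 ≈ -24.243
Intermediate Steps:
I(F, p) = -20 - 5*F
P = 441 (P = 9*7² = 9*49 = 441)
M(Y) = -1000 (M(Y) = (-20 - 5*(-2))³ = (-20 + 10)³ = (-10)³ = -1000)
(-151 + M(1*(6 + 1))*P)/18197 = (-151 - 1000*441)/18197 = (-151 - 441000)*(1/18197) = -441151*1/18197 = -441151/18197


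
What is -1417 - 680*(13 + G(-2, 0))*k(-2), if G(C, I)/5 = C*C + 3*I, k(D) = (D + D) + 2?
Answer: 43463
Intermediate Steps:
k(D) = 2 + 2*D (k(D) = 2*D + 2 = 2 + 2*D)
G(C, I) = 5*C² + 15*I (G(C, I) = 5*(C*C + 3*I) = 5*(C² + 3*I) = 5*C² + 15*I)
-1417 - 680*(13 + G(-2, 0))*k(-2) = -1417 - 680*(13 + (5*(-2)² + 15*0))*(2 + 2*(-2)) = -1417 - 680*(13 + (5*4 + 0))*(2 - 4) = -1417 - 680*(13 + (20 + 0))*(-2) = -1417 - 680*(13 + 20)*(-2) = -1417 - 22440*(-2) = -1417 - 680*(-66) = -1417 + 44880 = 43463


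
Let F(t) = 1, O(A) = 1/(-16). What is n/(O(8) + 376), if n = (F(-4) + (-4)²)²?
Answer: 4624/6015 ≈ 0.76874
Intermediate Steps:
O(A) = -1/16
n = 289 (n = (1 + (-4)²)² = (1 + 16)² = 17² = 289)
n/(O(8) + 376) = 289/(-1/16 + 376) = 289/(6015/16) = (16/6015)*289 = 4624/6015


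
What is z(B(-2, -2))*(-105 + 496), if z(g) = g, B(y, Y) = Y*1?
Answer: -782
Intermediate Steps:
B(y, Y) = Y
z(B(-2, -2))*(-105 + 496) = -2*(-105 + 496) = -2*391 = -782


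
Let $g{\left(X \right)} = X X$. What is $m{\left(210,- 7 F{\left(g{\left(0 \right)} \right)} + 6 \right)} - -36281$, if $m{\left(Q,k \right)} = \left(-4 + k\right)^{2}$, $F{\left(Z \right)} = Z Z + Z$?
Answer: $36285$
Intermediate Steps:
$g{\left(X \right)} = X^{2}$
$F{\left(Z \right)} = Z + Z^{2}$ ($F{\left(Z \right)} = Z^{2} + Z = Z + Z^{2}$)
$m{\left(210,- 7 F{\left(g{\left(0 \right)} \right)} + 6 \right)} - -36281 = \left(-4 + \left(- 7 \cdot 0^{2} \left(1 + 0^{2}\right) + 6\right)\right)^{2} - -36281 = \left(-4 + \left(- 7 \cdot 0 \left(1 + 0\right) + 6\right)\right)^{2} + 36281 = \left(-4 + \left(- 7 \cdot 0 \cdot 1 + 6\right)\right)^{2} + 36281 = \left(-4 + \left(\left(-7\right) 0 + 6\right)\right)^{2} + 36281 = \left(-4 + \left(0 + 6\right)\right)^{2} + 36281 = \left(-4 + 6\right)^{2} + 36281 = 2^{2} + 36281 = 4 + 36281 = 36285$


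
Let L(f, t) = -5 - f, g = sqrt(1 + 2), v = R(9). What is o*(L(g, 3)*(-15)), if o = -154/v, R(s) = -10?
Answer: 1155 + 231*sqrt(3) ≈ 1555.1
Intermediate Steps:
v = -10
g = sqrt(3) ≈ 1.7320
o = 77/5 (o = -154/(-10) = -154*(-1/10) = 77/5 ≈ 15.400)
o*(L(g, 3)*(-15)) = 77*((-5 - sqrt(3))*(-15))/5 = 77*(75 + 15*sqrt(3))/5 = 1155 + 231*sqrt(3)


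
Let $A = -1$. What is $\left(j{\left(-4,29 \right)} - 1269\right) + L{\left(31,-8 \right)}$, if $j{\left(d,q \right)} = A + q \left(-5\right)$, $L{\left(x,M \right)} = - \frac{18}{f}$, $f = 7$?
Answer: $- \frac{9923}{7} \approx -1417.6$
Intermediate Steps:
$L{\left(x,M \right)} = - \frac{18}{7}$
$j{\left(d,q \right)} = -1 - 5 q$ ($j{\left(d,q \right)} = -1 + q \left(-5\right) = -1 - 5 q$)
$\left(j{\left(-4,29 \right)} - 1269\right) + L{\left(31,-8 \right)} = \left(\left(-1 - 145\right) - 1269\right) - \frac{18}{7} = \left(-146 - 1269\right) - \frac{18}{7} = -1415 - \frac{18}{7} = - \frac{9923}{7}$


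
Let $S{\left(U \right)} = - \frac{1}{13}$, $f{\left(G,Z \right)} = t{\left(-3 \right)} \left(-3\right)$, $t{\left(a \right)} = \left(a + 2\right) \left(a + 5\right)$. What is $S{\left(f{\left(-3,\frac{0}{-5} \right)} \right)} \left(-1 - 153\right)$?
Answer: $\frac{154}{13} \approx 11.846$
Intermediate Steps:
$t{\left(a \right)} = \left(2 + a\right) \left(5 + a\right)$
$f{\left(G,Z \right)} = 6$ ($f{\left(G,Z \right)} = \left(10 + \left(-3\right)^{2} + 7 \left(-3\right)\right) \left(-3\right) = \left(10 + 9 - 21\right) \left(-3\right) = \left(-2\right) \left(-3\right) = 6$)
$S{\left(U \right)} = - \frac{1}{13}$ ($S{\left(U \right)} = \left(-1\right) \frac{1}{13} = - \frac{1}{13}$)
$S{\left(f{\left(-3,\frac{0}{-5} \right)} \right)} \left(-1 - 153\right) = - \frac{-1 - 153}{13} = \left(- \frac{1}{13}\right) \left(-154\right) = \frac{154}{13}$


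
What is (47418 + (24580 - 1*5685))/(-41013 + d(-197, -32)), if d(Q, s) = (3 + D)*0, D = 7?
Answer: -66313/41013 ≈ -1.6169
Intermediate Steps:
d(Q, s) = 0 (d(Q, s) = (3 + 7)*0 = 10*0 = 0)
(47418 + (24580 - 1*5685))/(-41013 + d(-197, -32)) = (47418 + (24580 - 1*5685))/(-41013 + 0) = (47418 + (24580 - 5685))/(-41013) = (47418 + 18895)*(-1/41013) = 66313*(-1/41013) = -66313/41013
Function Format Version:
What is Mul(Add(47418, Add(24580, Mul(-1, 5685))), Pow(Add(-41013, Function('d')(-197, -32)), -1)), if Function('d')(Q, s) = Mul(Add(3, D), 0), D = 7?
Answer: Rational(-66313, 41013) ≈ -1.6169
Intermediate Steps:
Function('d')(Q, s) = 0 (Function('d')(Q, s) = Mul(Add(3, 7), 0) = Mul(10, 0) = 0)
Mul(Add(47418, Add(24580, Mul(-1, 5685))), Pow(Add(-41013, Function('d')(-197, -32)), -1)) = Mul(Add(47418, Add(24580, Mul(-1, 5685))), Pow(Add(-41013, 0), -1)) = Mul(Add(47418, Add(24580, -5685)), Pow(-41013, -1)) = Mul(Add(47418, 18895), Rational(-1, 41013)) = Mul(66313, Rational(-1, 41013)) = Rational(-66313, 41013)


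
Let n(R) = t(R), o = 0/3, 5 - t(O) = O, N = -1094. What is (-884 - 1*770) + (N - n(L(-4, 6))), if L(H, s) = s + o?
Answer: -2747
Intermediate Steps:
t(O) = 5 - O
o = 0 (o = 0*(1/3) = 0)
L(H, s) = s (L(H, s) = s + 0 = s)
n(R) = 5 - R
(-884 - 1*770) + (N - n(L(-4, 6))) = (-884 - 1*770) + (-1094 - (5 - 1*6)) = (-884 - 770) + (-1094 - (5 - 6)) = -1654 + (-1094 - 1*(-1)) = -1654 + (-1094 + 1) = -1654 - 1093 = -2747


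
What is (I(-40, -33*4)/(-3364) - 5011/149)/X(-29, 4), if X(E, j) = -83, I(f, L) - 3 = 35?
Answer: 8431333/20801294 ≈ 0.40533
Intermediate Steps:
I(f, L) = 38 (I(f, L) = 3 + 35 = 38)
(I(-40, -33*4)/(-3364) - 5011/149)/X(-29, 4) = (38/(-3364) - 5011/149)/(-83) = (38*(-1/3364) - 5011*1/149)*(-1/83) = (-19/1682 - 5011/149)*(-1/83) = -8431333/250618*(-1/83) = 8431333/20801294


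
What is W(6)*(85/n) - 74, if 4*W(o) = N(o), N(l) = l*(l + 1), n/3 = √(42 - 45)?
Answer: -74 - 595*I*√3/6 ≈ -74.0 - 171.76*I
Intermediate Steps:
n = 3*I*√3 (n = 3*√(42 - 45) = 3*√(-3) = 3*(I*√3) = 3*I*√3 ≈ 5.1962*I)
N(l) = l*(1 + l)
W(o) = o*(1 + o)/4 (W(o) = (o*(1 + o))/4 = o*(1 + o)/4)
W(6)*(85/n) - 74 = ((¼)*6*(1 + 6))*(85/((3*I*√3))) - 74 = ((¼)*6*7)*(85*(-I*√3/9)) - 74 = 21*(-85*I*√3/9)/2 - 74 = -595*I*√3/6 - 74 = -74 - 595*I*√3/6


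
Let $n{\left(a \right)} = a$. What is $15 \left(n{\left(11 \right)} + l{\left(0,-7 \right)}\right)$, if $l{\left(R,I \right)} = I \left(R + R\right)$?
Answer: $165$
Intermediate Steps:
$l{\left(R,I \right)} = 2 I R$ ($l{\left(R,I \right)} = I 2 R = 2 I R$)
$15 \left(n{\left(11 \right)} + l{\left(0,-7 \right)}\right) = 15 \left(11 + 2 \left(-7\right) 0\right) = 15 \left(11 + 0\right) = 15 \cdot 11 = 165$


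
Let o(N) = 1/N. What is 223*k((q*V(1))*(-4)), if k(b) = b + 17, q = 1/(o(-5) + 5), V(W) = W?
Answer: 21631/6 ≈ 3605.2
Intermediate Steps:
q = 5/24 (q = 1/(1/(-5) + 5) = 1/(-⅕ + 5) = 1/(24/5) = 5/24 ≈ 0.20833)
k(b) = 17 + b
223*k((q*V(1))*(-4)) = 223*(17 + ((5/24)*1)*(-4)) = 223*(17 + (5/24)*(-4)) = 223*(17 - ⅚) = 223*(97/6) = 21631/6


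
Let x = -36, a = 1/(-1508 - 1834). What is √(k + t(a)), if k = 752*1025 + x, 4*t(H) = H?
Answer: √34434541470642/6684 ≈ 877.93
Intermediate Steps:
a = -1/3342 (a = 1/(-3342) = -1/3342 ≈ -0.00029922)
t(H) = H/4
k = 770764 (k = 752*1025 - 36 = 770800 - 36 = 770764)
√(k + t(a)) = √(770764 + (¼)*(-1/3342)) = √(770764 - 1/13368) = √(10303573151/13368) = √34434541470642/6684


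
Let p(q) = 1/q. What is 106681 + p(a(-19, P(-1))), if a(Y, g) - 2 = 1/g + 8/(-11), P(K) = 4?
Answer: 7147671/67 ≈ 1.0668e+5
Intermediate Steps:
a(Y, g) = 14/11 + 1/g (a(Y, g) = 2 + (1/g + 8/(-11)) = 2 + (1/g + 8*(-1/11)) = 2 + (1/g - 8/11) = 2 + (-8/11 + 1/g) = 14/11 + 1/g)
106681 + p(a(-19, P(-1))) = 106681 + 1/(14/11 + 1/4) = 106681 + 1/(14/11 + ¼) = 106681 + 1/(67/44) = 106681 + 44/67 = 7147671/67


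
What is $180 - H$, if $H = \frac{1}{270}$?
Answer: $\frac{48599}{270} \approx 180.0$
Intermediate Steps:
$H = \frac{1}{270} \approx 0.0037037$
$180 - H = 180 - \frac{1}{270} = \frac{48599}{270}$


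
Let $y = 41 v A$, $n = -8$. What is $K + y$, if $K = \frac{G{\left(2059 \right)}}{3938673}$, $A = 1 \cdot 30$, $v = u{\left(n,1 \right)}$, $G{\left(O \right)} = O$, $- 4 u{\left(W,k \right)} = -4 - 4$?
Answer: $\frac{9689137639}{3938673} \approx 2460.0$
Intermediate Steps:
$u{\left(W,k \right)} = 2$ ($u{\left(W,k \right)} = - \frac{-4 - 4}{4} = \left(- \frac{1}{4}\right) \left(-8\right) = 2$)
$v = 2$
$A = 30$
$y = 2460$ ($y = 41 \cdot 2 \cdot 30 = 82 \cdot 30 = 2460$)
$K = \frac{2059}{3938673} \approx 0.00052277$
$K + y = \frac{2059}{3938673} + 2460 = \frac{9689137639}{3938673}$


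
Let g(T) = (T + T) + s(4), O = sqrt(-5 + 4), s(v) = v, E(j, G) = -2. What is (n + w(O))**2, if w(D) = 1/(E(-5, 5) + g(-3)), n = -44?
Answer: 31329/16 ≈ 1958.1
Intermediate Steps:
O = I (O = sqrt(-1) = I ≈ 1.0*I)
g(T) = 4 + 2*T (g(T) = (T + T) + 4 = 2*T + 4 = 4 + 2*T)
w(D) = -1/4 (w(D) = 1/(-2 + (4 + 2*(-3))) = 1/(-2 + (4 - 6)) = 1/(-2 - 2) = 1/(-4) = -1/4)
(n + w(O))**2 = (-44 - 1/4)**2 = (-177/4)**2 = 31329/16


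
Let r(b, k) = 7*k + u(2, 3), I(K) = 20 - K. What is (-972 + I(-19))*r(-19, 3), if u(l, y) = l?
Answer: -21459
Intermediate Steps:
r(b, k) = 2 + 7*k (r(b, k) = 7*k + 2 = 2 + 7*k)
(-972 + I(-19))*r(-19, 3) = (-972 + (20 - 1*(-19)))*(2 + 7*3) = (-972 + (20 + 19))*(2 + 21) = (-972 + 39)*23 = -933*23 = -21459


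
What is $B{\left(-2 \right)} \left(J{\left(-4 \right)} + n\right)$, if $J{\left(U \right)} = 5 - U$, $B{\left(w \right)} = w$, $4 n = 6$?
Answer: $-21$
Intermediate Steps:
$n = \frac{3}{2}$ ($n = \frac{1}{4} \cdot 6 = \frac{3}{2} \approx 1.5$)
$B{\left(-2 \right)} \left(J{\left(-4 \right)} + n\right) = - 2 \left(\left(5 - -4\right) + \frac{3}{2}\right) = - 2 \left(\left(5 + 4\right) + \frac{3}{2}\right) = - 2 \left(9 + \frac{3}{2}\right) = \left(-2\right) \frac{21}{2} = -21$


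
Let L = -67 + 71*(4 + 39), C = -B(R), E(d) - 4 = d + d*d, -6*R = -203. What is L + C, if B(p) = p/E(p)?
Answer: 127115788/42571 ≈ 2986.0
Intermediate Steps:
R = 203/6 (R = -⅙*(-203) = 203/6 ≈ 33.833)
E(d) = 4 + d + d² (E(d) = 4 + (d + d*d) = 4 + (d + d²) = 4 + d + d²)
B(p) = p/(4 + p + p²)
C = -1218/42571 (C = -203/(6*(4 + 203/6 + (203/6)²)) = -203/(6*(4 + 203/6 + 41209/36)) = -203/(6*42571/36) = -203*36/(6*42571) = -1*1218/42571 = -1218/42571 ≈ -0.028611)
L = 2986 (L = -67 + 71*43 = -67 + 3053 = 2986)
L + C = 2986 - 1218/42571 = 127115788/42571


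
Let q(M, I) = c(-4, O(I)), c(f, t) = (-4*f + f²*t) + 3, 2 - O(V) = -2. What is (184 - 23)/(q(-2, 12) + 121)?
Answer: 161/204 ≈ 0.78922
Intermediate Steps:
O(V) = 4 (O(V) = 2 - 1*(-2) = 2 + 2 = 4)
c(f, t) = 3 - 4*f + t*f² (c(f, t) = (-4*f + t*f²) + 3 = 3 - 4*f + t*f²)
q(M, I) = 83 (q(M, I) = 3 - 4*(-4) + 4*(-4)² = 3 + 16 + 4*16 = 3 + 16 + 64 = 83)
(184 - 23)/(q(-2, 12) + 121) = (184 - 23)/(83 + 121) = 161/204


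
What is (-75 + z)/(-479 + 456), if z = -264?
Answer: 339/23 ≈ 14.739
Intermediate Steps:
(-75 + z)/(-479 + 456) = (-75 - 264)/(-479 + 456) = -339/(-23) = -339*(-1/23) = 339/23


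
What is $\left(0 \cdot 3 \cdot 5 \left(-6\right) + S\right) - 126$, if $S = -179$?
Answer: $-305$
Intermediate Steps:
$\left(0 \cdot 3 \cdot 5 \left(-6\right) + S\right) - 126 = \left(0 \cdot 3 \cdot 5 \left(-6\right) - 179\right) - 126 = \left(0 \cdot 5 \left(-6\right) - 179\right) - 126 = \left(0 \left(-6\right) - 179\right) - 126 = \left(0 - 179\right) - 126 = -179 - 126 = -305$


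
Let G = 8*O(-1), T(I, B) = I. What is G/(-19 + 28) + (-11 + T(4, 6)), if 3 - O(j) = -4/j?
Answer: -71/9 ≈ -7.8889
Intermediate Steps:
O(j) = 3 + 4/j (O(j) = 3 - (-4)/j = 3 + 4/j)
G = -8 (G = 8*(3 + 4/(-1)) = 8*(3 + 4*(-1)) = 8*(3 - 4) = 8*(-1) = -8)
G/(-19 + 28) + (-11 + T(4, 6)) = -8/(-19 + 28) + (-11 + 4) = -8/9 - 7 = -71/9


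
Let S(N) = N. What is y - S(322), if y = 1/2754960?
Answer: -887097119/2754960 ≈ -322.00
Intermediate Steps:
y = 1/2754960 ≈ 3.6298e-7
y - S(322) = 1/2754960 - 1*322 = 1/2754960 - 322 = -887097119/2754960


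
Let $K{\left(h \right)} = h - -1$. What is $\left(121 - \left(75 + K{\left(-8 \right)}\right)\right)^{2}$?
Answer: $2809$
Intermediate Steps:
$K{\left(h \right)} = 1 + h$ ($K{\left(h \right)} = h + 1 = 1 + h$)
$\left(121 - \left(75 + K{\left(-8 \right)}\right)\right)^{2} = \left(121 - 68\right)^{2} = 53^{2} = 2809$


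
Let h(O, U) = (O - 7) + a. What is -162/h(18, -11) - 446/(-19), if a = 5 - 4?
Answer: 379/38 ≈ 9.9737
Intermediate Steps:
a = 1
h(O, U) = -6 + O (h(O, U) = (O - 7) + 1 = (-7 + O) + 1 = -6 + O)
-162/h(18, -11) - 446/(-19) = -162/(-6 + 18) - 446/(-19) = -162/12 - 446*(-1/19) = -162*1/12 + 446/19 = -27/2 + 446/19 = 379/38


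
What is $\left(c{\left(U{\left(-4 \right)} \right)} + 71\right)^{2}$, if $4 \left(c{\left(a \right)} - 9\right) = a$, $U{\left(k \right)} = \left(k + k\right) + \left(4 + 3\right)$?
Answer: $\frac{101761}{16} \approx 6360.1$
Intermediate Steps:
$U{\left(k \right)} = 7 + 2 k$ ($U{\left(k \right)} = 2 k + 7 = 7 + 2 k$)
$c{\left(a \right)} = 9 + \frac{a}{4}$
$\left(c{\left(U{\left(-4 \right)} \right)} + 71\right)^{2} = \left(\left(9 + \frac{7 + 2 \left(-4\right)}{4}\right) + 71\right)^{2} = \left(\left(9 + \frac{7 - 8}{4}\right) + 71\right)^{2} = \left(\left(9 + \frac{1}{4} \left(-1\right)\right) + 71\right)^{2} = \left(\left(9 - \frac{1}{4}\right) + 71\right)^{2} = \left(\frac{35}{4} + 71\right)^{2} = \left(\frac{319}{4}\right)^{2} = \frac{101761}{16}$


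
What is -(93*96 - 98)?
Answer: -8830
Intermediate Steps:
-(93*96 - 98) = -(8928 - 98) = -1*8830 = -8830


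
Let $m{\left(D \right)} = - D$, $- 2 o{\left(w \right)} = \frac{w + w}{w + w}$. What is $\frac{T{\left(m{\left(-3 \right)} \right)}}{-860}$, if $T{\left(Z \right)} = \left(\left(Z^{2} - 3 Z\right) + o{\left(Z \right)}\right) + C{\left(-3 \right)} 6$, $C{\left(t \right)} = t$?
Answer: $\frac{37}{1720} \approx 0.021512$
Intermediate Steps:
$o{\left(w \right)} = - \frac{1}{2}$ ($o{\left(w \right)} = - \frac{\left(w + w\right) \frac{1}{w + w}}{2} = - \frac{2 w \frac{1}{2 w}}{2} = \left(- \frac{1}{2}\right) 1 = - \frac{1}{2}$)
$T{\left(Z \right)} = - \frac{37}{2} + Z^{2} - 3 Z$ ($T{\left(Z \right)} = \left(\left(Z^{2} - 3 Z\right) - \frac{1}{2}\right) - 18 = \left(- \frac{1}{2} + Z^{2} - 3 Z\right) - 18 = - \frac{37}{2} + Z^{2} - 3 Z$)
$\frac{T{\left(m{\left(-3 \right)} \right)}}{-860} = \frac{- \frac{37}{2} + \left(\left(-1\right) \left(-3\right)\right)^{2} - 3 \left(\left(-1\right) \left(-3\right)\right)}{-860} = \left(- \frac{37}{2} + 3^{2} - 9\right) \left(- \frac{1}{860}\right) = \left(- \frac{37}{2} + 9 - 9\right) \left(- \frac{1}{860}\right) = \left(- \frac{37}{2}\right) \left(- \frac{1}{860}\right) = \frac{37}{1720}$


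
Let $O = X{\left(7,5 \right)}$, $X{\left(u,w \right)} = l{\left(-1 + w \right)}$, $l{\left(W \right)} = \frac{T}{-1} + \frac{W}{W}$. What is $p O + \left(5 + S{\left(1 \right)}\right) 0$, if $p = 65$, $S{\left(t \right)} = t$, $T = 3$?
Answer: $-130$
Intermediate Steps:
$l{\left(W \right)} = -2$ ($l{\left(W \right)} = \frac{3}{-1} + \frac{W}{W} = 3 \left(-1\right) + 1 = -3 + 1 = -2$)
$X{\left(u,w \right)} = -2$
$O = -2$
$p O + \left(5 + S{\left(1 \right)}\right) 0 = 65 \left(-2\right) + \left(5 + 1\right) 0 = -130 + 6 \cdot 0 = -130 + 0 = -130$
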